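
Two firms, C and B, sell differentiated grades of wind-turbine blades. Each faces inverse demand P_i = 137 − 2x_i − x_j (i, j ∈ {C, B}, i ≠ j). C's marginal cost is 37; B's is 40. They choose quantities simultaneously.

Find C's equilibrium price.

77.4

Firm C's profit: π = x_C(137 − 2x_C − x_B) − 37x_C.
∂π/∂x_C = 100 − 4x_C − x_B = 0 ⇒ x_C = 25 − 0.25x_B.
Similarly x_B = 24.25 − 0.25x_C.
Solving the two reaction functions simultaneously: (1 − (−0.25)(−0.25))x_C = 25 − 0.25·24.25, so 0.9375x_C = 18.9375 and x_C = 20.2.
Then x_B = 24.25 − 0.25·20.2 = 19.2.
P_C = 137 − 2·20.2 − 19.2 = 77.4.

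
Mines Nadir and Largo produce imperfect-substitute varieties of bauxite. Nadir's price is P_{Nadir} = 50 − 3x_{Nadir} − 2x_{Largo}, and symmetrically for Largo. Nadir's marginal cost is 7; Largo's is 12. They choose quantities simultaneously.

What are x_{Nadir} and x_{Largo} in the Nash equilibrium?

5.6875, 4.4375

Mine Nadir's profit: π = x_{Nadir}(50 − 3x_{Nadir} − 2x_{Largo}) − 7x_{Nadir}.
∂π/∂x_{Nadir} = 43 − 6x_{Nadir} − 2x_{Largo} = 0 ⇒ x_{Nadir} = 43/6 − (1/3)x_{Largo}.
Similarly x_{Largo} = 19/3 − (1/3)x_{Nadir}.
Plugging x_{Largo} into Nadir's best response: x_{Nadir} = 43/6 − (1/3)(19/3 − (1/3)x_{Nadir}) ⇒ (8/9)x_{Nadir} = 91/18, so x_{Nadir} = 5.6875.
Then x_{Largo} = 19/3 − (1/3)·5.6875 = 4.4375.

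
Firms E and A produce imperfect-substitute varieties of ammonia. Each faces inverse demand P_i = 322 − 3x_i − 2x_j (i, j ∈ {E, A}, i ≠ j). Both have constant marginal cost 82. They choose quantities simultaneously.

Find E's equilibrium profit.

2700

Firm E's profit: π = x_E(322 − 3x_E − 2x_A) − 82x_E.
∂π/∂x_E = 240 − 6x_E − 2x_A = 0 ⇒ x_E = 40 − (1/3)x_A.
By symmetry x_A = x_E; substituting into the reaction function, (4/3)x_E = 40 and x_E = 30.
P_E = 322 − 3·30 − 2·30 = 172.
Profit = (172 − 82)·30 = 2700.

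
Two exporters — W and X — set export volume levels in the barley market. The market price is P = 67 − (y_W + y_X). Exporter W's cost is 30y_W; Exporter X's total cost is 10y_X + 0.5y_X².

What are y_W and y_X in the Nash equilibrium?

Exporter W's profit: π = y_W(67 − (y_W + y_X)) − 30y_W.
∂π/∂y_W = 37 − 2y_W − y_X = 0, so y_W = 18.5 − 0.5y_X.
For X: ∂π/∂y_X = 57 − 3y_X − y_W = 0 ⇒ y_X = 19 − (1/3)y_W.
Solving the two reaction functions simultaneously: (1 − (−0.5)(−1/3))y_W = 18.5 − 0.5·19, so (5/6)y_W = 9 and y_W = 10.8.
Then y_X = 19 − (1/3)·10.8 = 15.4.

10.8, 15.4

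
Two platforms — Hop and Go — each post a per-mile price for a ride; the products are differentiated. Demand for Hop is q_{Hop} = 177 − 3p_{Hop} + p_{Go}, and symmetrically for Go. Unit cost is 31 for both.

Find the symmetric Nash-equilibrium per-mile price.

54

Hop's profit: π = (p_{Hop} − 31)(177 − 3p_{Hop} + p_{Go}).
∂π/∂p_{Hop} = 270 − 6p_{Hop} + p_{Go} = 0 ⇒ p_{Hop} = 45 + (1/6)p_{Go}.
The game is symmetric, so in equilibrium p_{Go} = p_{Hop}: the reaction function gives (5/6)p_{Hop} = 45, hence p_{Hop} = 54.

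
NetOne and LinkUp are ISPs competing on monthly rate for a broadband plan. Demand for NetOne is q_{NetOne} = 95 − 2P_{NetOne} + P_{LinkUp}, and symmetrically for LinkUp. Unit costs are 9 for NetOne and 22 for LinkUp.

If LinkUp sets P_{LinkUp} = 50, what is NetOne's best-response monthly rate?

40.75

NetOne's profit: π = (P_{NetOne} − 9)(95 − 2P_{NetOne} + P_{LinkUp}).
∂π/∂P_{NetOne} = 113 − 4P_{NetOne} + P_{LinkUp} = 0 ⇒ P_{NetOne} = 28.25 + 0.25P_{LinkUp}.
At P_{LinkUp} = 50: P_{NetOne} = 28.25 + 0.25·50 = 40.75.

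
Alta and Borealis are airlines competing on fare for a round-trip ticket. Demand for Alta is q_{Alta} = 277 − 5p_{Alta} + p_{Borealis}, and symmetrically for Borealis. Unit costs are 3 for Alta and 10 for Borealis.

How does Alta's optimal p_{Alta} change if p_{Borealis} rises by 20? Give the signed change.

Alta's profit: π = (p_{Alta} − 3)(277 − 5p_{Alta} + p_{Borealis}).
∂π/∂p_{Alta} = 292 − 10p_{Alta} + p_{Borealis} = 0 ⇒ p_{Alta} = 29.2 + 0.1p_{Borealis}.
The reaction-function slope is 0.1, so a 20-unit rise in p_{Borealis} moves p_{Alta} by 0.1 × 20 = 2. Alta's best response rises — the actions are strategic complements.

2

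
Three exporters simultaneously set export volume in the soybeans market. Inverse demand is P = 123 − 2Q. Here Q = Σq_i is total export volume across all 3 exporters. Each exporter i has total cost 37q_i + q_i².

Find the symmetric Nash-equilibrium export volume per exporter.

A representative exporter's profit is π_i = q_i(123 − 2Q) − 37q_i − q_i², with Q = q_i + Σ_{j≠i} q_j.
First-order condition: 86 − 6q_i − 2Σ_{j≠i} q_j = 0.
In a symmetric equilibrium every exporter chooses the same q, so Σ_{j≠i} q_j = 2q. The condition becomes 86 − 10q = 0, giving q = 86/10 = 8.6.

8.6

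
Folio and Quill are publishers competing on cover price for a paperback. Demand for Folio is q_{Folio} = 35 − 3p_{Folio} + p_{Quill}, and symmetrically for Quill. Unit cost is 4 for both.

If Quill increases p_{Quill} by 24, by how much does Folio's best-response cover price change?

Folio's profit: π = (p_{Folio} − 4)(35 − 3p_{Folio} + p_{Quill}).
∂π/∂p_{Folio} = 47 − 6p_{Folio} + p_{Quill} = 0 ⇒ p_{Folio} = 47/6 + (1/6)p_{Quill}.
The reaction-function slope is 1/6, so a 24-unit rise in p_{Quill} moves p_{Folio} by 1/6 × 24 = 4. Folio's best response rises — the actions are strategic complements.

4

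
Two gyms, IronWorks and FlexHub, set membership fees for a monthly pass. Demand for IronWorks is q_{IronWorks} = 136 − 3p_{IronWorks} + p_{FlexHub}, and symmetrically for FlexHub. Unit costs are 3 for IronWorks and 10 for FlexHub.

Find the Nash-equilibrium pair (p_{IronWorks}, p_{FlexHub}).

IronWorks's profit: π = (p_{IronWorks} − 3)(136 − 3p_{IronWorks} + p_{FlexHub}).
∂π/∂p_{IronWorks} = 145 − 6p_{IronWorks} + p_{FlexHub} = 0 ⇒ p_{IronWorks} = 145/6 + (1/6)p_{FlexHub}.
Similarly p_{FlexHub} = 83/3 + (1/6)p_{IronWorks}.
Plugging p_{FlexHub} into IronWorks's best response: p_{IronWorks} = 145/6 + (1/6)(83/3 + (1/6)p_{IronWorks}) ⇒ (35/36)p_{IronWorks} = 259/9, so p_{IronWorks} = 29.6.
Then p_{FlexHub} = 83/3 + (1/6)·29.6 = 32.6.

29.6, 32.6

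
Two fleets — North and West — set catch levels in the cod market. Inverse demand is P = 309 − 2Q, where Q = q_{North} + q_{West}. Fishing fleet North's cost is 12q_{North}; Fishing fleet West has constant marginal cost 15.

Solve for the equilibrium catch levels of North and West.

50, 48.5

Fishing fleet North's profit: π = q_{North}(309 − 2(q_{North} + q_{West})) − 12q_{North}.
∂π/∂q_{North} = 297 − 4q_{North} − 2q_{West} = 0, so q_{North} = 74.25 − 0.5q_{West}.
By the same steps for West: q_{West} = 73.5 − 0.5q_{North}.
Solving the two reaction functions simultaneously: (1 − (−0.5)(−0.5))q_{North} = 74.25 − 0.5·73.5, so 0.75q_{North} = 37.5 and q_{North} = 50.
Then q_{West} = 73.5 − 0.5·50 = 48.5.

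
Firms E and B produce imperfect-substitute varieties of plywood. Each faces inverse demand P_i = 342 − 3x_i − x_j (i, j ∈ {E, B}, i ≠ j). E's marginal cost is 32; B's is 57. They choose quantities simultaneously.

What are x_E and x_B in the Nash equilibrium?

45, 40

Firm E's profit: π = x_E(342 − 3x_E − x_B) − 32x_E.
∂π/∂x_E = 310 − 6x_E − x_B = 0 ⇒ x_E = 155/3 − (1/6)x_B.
Similarly x_B = 47.5 − (1/6)x_E.
Solving the two reaction functions simultaneously: (1 − (−1/6)(−1/6))x_E = 155/3 − (1/6)·47.5, so (35/36)x_E = 43.75 and x_E = 45.
Then x_B = 47.5 − (1/6)·45 = 40.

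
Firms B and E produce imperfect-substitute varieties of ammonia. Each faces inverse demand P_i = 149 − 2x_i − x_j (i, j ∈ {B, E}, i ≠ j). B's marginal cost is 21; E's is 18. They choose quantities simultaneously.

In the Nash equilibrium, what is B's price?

Firm B's profit: π = x_B(149 − 2x_B − x_E) − 21x_B.
∂π/∂x_B = 128 − 4x_B − x_E = 0 ⇒ x_B = 32 − 0.25x_E.
Similarly x_E = 32.75 − 0.25x_B.
Substituting the second reaction function into the first: x_B = 32 − 0.25(32.75 − 0.25x_B), which gives 0.9375x_B = 23.8125 ⇒ x_B = 25.4.
Then x_E = 32.75 − 0.25·25.4 = 26.4.
P_B = 149 − 2·25.4 − 26.4 = 71.8.

71.8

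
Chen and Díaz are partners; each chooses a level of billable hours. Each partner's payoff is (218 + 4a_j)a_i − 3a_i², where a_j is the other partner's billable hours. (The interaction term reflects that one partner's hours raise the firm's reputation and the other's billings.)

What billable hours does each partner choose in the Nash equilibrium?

Chen's payoff is (218 + 4a_D)a_C − 3a_C².
∂π/∂a_C = 218 + 4a_D − 6a_C = 0, so a_C = 109/3 + (2/3)a_D.
The game is symmetric, so in equilibrium a_D = a_C: the reaction function gives (1/3)a_C = 109/3, hence a_C = 109.

109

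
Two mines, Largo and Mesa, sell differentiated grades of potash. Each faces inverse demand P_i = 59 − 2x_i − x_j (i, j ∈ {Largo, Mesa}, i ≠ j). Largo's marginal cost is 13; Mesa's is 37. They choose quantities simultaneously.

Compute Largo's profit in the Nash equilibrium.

233.28

Mine Largo's profit: π = x_{Largo}(59 − 2x_{Largo} − x_{Mesa}) − 13x_{Largo}.
∂π/∂x_{Largo} = 46 − 4x_{Largo} − x_{Mesa} = 0 ⇒ x_{Largo} = 11.5 − 0.25x_{Mesa}.
Similarly x_{Mesa} = 5.5 − 0.25x_{Largo}.
Substituting the second reaction function into the first: x_{Largo} = 11.5 − 0.25(5.5 − 0.25x_{Largo}), which gives 0.9375x_{Largo} = 10.125 ⇒ x_{Largo} = 10.8.
Then x_{Mesa} = 5.5 − 0.25·10.8 = 2.8.
P_{Largo} = 59 − 2·10.8 − 2.8 = 34.6.
Profit = (34.6 − 13)·10.8 = 233.28.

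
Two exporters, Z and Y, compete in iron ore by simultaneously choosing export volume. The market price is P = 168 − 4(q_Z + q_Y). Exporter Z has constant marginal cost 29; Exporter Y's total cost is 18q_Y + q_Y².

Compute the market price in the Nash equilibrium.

Exporter Z's profit: π = q_Z(168 − 4(q_Z + q_Y)) − 29q_Z.
∂π/∂q_Z = 139 − 8q_Z − 4q_Y = 0, so q_Z = 17.375 − 0.5q_Y.
For Y: ∂π/∂q_Y = 150 − 10q_Y − 4q_Z = 0 ⇒ q_Y = 15 − 0.4q_Z.
Substituting the second reaction function into the first: q_Z = 17.375 − 0.5(15 − 0.4q_Z), which gives 0.8q_Z = 9.875 ⇒ q_Z = 395/32.
Then q_Y = 15 − 0.4·(395/32) = 10.0625.
Equilibrium price: P = 168 − 4·(717/32) = 78.375.

78.375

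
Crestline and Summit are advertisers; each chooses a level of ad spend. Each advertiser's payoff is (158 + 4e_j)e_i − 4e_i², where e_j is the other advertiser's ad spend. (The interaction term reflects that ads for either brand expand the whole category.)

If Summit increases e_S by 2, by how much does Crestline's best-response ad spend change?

Crestline's payoff is (158 + 4e_S)e_C − 4e_C².
∂π/∂e_C = 158 + 4e_S − 8e_C = 0, so e_C = 19.75 + 0.5e_S.
The reaction-function slope is 0.5, so a 2-unit rise in e_S moves e_C by 0.5 × 2 = 1. Crestline's best response rises — the actions are strategic complements.

1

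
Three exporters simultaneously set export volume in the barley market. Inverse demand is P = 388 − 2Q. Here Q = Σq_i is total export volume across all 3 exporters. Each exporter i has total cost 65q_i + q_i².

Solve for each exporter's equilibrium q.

A representative exporter's profit is π_i = q_i(388 − 2Q) − 65q_i − q_i², with Q = q_i + Σ_{j≠i} q_j.
First-order condition: 323 − 6q_i − 2Σ_{j≠i} q_j = 0.
With identical exporters, set every q_j = q: then 323 − 6q − 4q = 0, i.e. q = 323/10 = 32.3.

32.3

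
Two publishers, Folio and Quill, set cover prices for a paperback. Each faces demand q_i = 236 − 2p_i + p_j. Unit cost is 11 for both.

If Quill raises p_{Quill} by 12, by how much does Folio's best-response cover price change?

Folio's profit: π = (p_{Folio} − 11)(236 − 2p_{Folio} + p_{Quill}).
∂π/∂p_{Folio} = 258 − 4p_{Folio} + p_{Quill} = 0 ⇒ p_{Folio} = 64.5 + 0.25p_{Quill}.
The reaction-function slope is 0.25, so a 12-unit rise in p_{Quill} moves p_{Folio} by 0.25 × 12 = 3. Folio's best response rises — the actions are strategic complements.

3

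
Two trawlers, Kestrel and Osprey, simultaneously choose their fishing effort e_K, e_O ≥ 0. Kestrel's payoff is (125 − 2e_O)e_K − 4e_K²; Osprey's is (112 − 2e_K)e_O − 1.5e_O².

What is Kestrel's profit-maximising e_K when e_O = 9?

13.375

Expanding Kestrel's payoff: 125e_K − 2e_Oe_K − 4e_K².
∂π/∂e_K = 125 − 2e_O − 8e_K = 0, so e_K = 15.625 − 0.25e_O.
At e_O = 9: e_K = 15.625 − 0.25·9 = 13.375.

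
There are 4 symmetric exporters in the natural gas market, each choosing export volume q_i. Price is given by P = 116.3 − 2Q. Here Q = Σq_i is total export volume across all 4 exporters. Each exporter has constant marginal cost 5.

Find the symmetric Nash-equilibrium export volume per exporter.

11.13

A representative exporter's profit is π_i = q_i(116.3 − 2Q) − 5q_i, with Q = q_i + Σ_{j≠i} q_j.
First-order condition: 111.3 − 4q_i − 2Σ_{j≠i} q_j = 0.
Imposing symmetry (q_j = q for all j) turns Σ_{j≠i} q_j into 3q, so 111.3 = 10q and q = 11.13.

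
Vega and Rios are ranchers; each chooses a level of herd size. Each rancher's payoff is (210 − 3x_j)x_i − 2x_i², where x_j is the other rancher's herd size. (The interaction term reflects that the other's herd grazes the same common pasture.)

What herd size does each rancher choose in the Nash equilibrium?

30

Vega's payoff is (210 − 3x_R)x_V − 2x_V².
∂π/∂x_V = 210 − 3x_R − 4x_V = 0, so x_V = 52.5 − 0.75x_R.
The game is symmetric, so in equilibrium x_R = x_V: the reaction function gives 1.75x_V = 52.5, hence x_V = 30.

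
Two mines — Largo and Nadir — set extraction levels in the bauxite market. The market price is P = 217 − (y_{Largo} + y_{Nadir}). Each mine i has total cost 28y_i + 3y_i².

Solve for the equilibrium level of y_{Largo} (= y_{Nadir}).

21

Mine Largo's profit: π = y_{Largo}(217 − (y_{Largo} + y_{Nadir})) − 28y_{Largo} − 3y_{Largo}².
∂π/∂y_{Largo} = 189 − 8y_{Largo} − y_{Nadir} = 0, so y_{Largo} = 23.625 − 0.125y_{Nadir}.
Setting y_{Largo} = y_{Nadir} in the reaction function: y_{Largo} = 23.625 − 0.125y_{Largo}, so y_{Largo} = 23.625 / 1.125 = 21.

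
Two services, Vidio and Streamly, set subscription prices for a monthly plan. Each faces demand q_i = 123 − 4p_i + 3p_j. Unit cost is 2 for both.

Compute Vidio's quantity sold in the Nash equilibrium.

96.8

Vidio's profit: π = (p_{Vidio} − 2)(123 − 4p_{Vidio} + 3p_{Streamly}).
∂π/∂p_{Vidio} = 131 − 8p_{Vidio} + 3p_{Streamly} = 0 ⇒ p_{Vidio} = 16.375 + 0.375p_{Streamly}.
The game is symmetric, so in equilibrium p_{Streamly} = p_{Vidio}: the reaction function gives 0.625p_{Vidio} = 16.375, hence p_{Vidio} = 26.2.
q_{Vidio} = 123 − 4·26.2 + 3·26.2 = 96.8.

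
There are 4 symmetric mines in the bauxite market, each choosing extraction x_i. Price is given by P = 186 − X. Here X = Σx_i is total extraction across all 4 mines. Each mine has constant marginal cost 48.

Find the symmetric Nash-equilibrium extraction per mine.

A representative mine's profit is π_i = x_i(186 − X) − 48x_i, with X = x_i + Σ_{j≠i} x_j.
First-order condition: 138 − 2x_i − Σ_{j≠i} x_j = 0.
In a symmetric equilibrium every mine chooses the same x, so Σ_{j≠i} x_j = 3x. The condition becomes 138 − 5x = 0, giving x = 138/5 = 27.6.

27.6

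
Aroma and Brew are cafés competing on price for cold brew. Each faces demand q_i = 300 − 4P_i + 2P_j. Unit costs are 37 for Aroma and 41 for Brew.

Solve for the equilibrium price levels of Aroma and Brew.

75.2, 76.8

Aroma's profit: π = (P_{Aroma} − 37)(300 − 4P_{Aroma} + 2P_{Brew}).
∂π/∂P_{Aroma} = 448 − 8P_{Aroma} + 2P_{Brew} = 0 ⇒ P_{Aroma} = 56 + 0.25P_{Brew}.
Similarly P_{Brew} = 58 + 0.25P_{Aroma}.
Substituting the second reaction function into the first: P_{Aroma} = 56 + 0.25(58 + 0.25P_{Aroma}), which gives 0.9375P_{Aroma} = 70.5 ⇒ P_{Aroma} = 75.2.
Then P_{Brew} = 58 + 0.25·75.2 = 76.8.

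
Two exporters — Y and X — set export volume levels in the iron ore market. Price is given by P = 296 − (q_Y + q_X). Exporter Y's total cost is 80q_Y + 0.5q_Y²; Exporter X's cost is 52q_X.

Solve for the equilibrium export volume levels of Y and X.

37.6, 103.2

Exporter Y's profit: π = q_Y(296 − (q_Y + q_X)) − 80q_Y − 0.5q_Y².
∂π/∂q_Y = 216 − 3q_Y − q_X = 0, so q_Y = 72 − (1/3)q_X.
For X: ∂π/∂q_X = 244 − 2q_X − q_Y = 0 ⇒ q_X = 122 − 0.5q_Y.
Solving the two reaction functions simultaneously: (1 − (−1/3)(−0.5))q_Y = 72 − (1/3)·122, so (5/6)q_Y = 94/3 and q_Y = 37.6.
Then q_X = 122 − 0.5·37.6 = 103.2.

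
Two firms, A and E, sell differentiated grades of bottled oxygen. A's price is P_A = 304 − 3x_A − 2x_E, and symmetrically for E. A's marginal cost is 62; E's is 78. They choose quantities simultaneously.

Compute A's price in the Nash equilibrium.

155.75

Firm A's profit: π = x_A(304 − 3x_A − 2x_E) − 62x_A.
∂π/∂x_A = 242 − 6x_A − 2x_E = 0 ⇒ x_A = 121/3 − (1/3)x_E.
Similarly x_E = 113/3 − (1/3)x_A.
Substituting the second reaction function into the first: x_A = 121/3 − (1/3)(113/3 − (1/3)x_A), which gives (8/9)x_A = 250/9 ⇒ x_A = 31.25.
Then x_E = 113/3 − (1/3)·31.25 = 27.25.
P_A = 304 − 3·31.25 − 2·27.25 = 155.75.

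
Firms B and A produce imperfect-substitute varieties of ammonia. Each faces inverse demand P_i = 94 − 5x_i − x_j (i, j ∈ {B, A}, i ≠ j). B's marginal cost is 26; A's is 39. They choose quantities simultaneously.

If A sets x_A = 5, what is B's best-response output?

6.3

Firm B's profit: π = x_B(94 − 5x_B − x_A) − 26x_B.
∂π/∂x_B = 68 − 10x_B − x_A = 0 ⇒ x_B = 6.8 − 0.1x_A.
At x_A = 5: x_B = 6.8 − 0.1·5 = 6.3.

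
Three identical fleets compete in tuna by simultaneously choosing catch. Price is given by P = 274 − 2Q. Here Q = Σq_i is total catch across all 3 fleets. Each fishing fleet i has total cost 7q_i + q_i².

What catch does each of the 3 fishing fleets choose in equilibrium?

A representative fishing fleet's profit is π_i = q_i(274 − 2Q) − 7q_i − q_i², with Q = q_i + Σ_{j≠i} q_j.
First-order condition: 267 − 6q_i − 2Σ_{j≠i} q_j = 0.
With identical fishing fleets, set every q_j = q: then 267 − 6q − 4q = 0, i.e. q = 267/10 = 26.7.

26.7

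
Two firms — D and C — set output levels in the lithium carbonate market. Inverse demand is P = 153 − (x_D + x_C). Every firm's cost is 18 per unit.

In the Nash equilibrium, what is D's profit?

2025

Firm D's profit: π = x_D(153 − (x_D + x_C)) − 18x_D.
∂π/∂x_D = 135 − 2x_D − x_C = 0, so x_D = 67.5 − 0.5x_C.
By symmetry x_C = x_D; substituting into the reaction function, 1.5x_D = 67.5 and x_D = 45.
Price P = 153 − 90 = 63.
D's profit: (63 − 18)·45 = 2025.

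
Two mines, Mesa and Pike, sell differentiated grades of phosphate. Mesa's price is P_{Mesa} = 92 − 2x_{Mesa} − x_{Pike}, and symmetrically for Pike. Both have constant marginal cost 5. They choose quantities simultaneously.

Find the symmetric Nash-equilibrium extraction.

Mine Mesa's profit: π = x_{Mesa}(92 − 2x_{Mesa} − x_{Pike}) − 5x_{Mesa}.
∂π/∂x_{Mesa} = 87 − 4x_{Mesa} − x_{Pike} = 0 ⇒ x_{Mesa} = 21.75 − 0.25x_{Pike}.
Setting x_{Mesa} = x_{Pike} in the reaction function: x_{Mesa} = 21.75 − 0.25x_{Mesa}, so x_{Mesa} = 21.75 / 1.25 = 17.4.

17.4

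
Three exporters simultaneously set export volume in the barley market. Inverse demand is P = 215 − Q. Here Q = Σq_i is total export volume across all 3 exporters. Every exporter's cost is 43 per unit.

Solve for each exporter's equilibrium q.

A representative exporter's profit is π_i = q_i(215 − Q) − 43q_i, with Q = q_i + Σ_{j≠i} q_j.
First-order condition: 172 − 2q_i − Σ_{j≠i} q_j = 0.
Imposing symmetry (q_j = q for all j) turns Σ_{j≠i} q_j into 2q, so 172 = 4q and q = 43.

43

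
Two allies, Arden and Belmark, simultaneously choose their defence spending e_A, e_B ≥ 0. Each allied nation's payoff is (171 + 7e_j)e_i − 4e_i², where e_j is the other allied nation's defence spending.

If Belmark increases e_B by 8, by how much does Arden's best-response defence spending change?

7

Arden's payoff is (171 + 7e_B)e_A − 4e_A².
∂π/∂e_A = 171 + 7e_B − 8e_A = 0, so e_A = 21.375 + 0.875e_B.
The reaction-function slope is 0.875, so an 8-unit rise in e_B moves e_A by 0.875 × 8 = 7. Arden's best response rises — the actions are strategic complements.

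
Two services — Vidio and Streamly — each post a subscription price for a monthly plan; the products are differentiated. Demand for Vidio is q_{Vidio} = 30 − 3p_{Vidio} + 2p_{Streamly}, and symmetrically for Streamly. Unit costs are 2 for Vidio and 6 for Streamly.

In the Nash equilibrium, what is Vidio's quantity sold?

23.25

Vidio's profit: π = (p_{Vidio} − 2)(30 − 3p_{Vidio} + 2p_{Streamly}).
∂π/∂p_{Vidio} = 36 − 6p_{Vidio} + 2p_{Streamly} = 0 ⇒ p_{Vidio} = 6 + (1/3)p_{Streamly}.
Similarly p_{Streamly} = 8 + (1/3)p_{Vidio}.
Solving the two reaction functions simultaneously: (1 − (1/3)(1/3))p_{Vidio} = 6 + (1/3)·8, so (8/9)p_{Vidio} = 26/3 and p_{Vidio} = 9.75.
Then p_{Streamly} = 8 + (1/3)·9.75 = 11.25.
q_{Vidio} = 30 − 3·9.75 + 2·11.25 = 23.25.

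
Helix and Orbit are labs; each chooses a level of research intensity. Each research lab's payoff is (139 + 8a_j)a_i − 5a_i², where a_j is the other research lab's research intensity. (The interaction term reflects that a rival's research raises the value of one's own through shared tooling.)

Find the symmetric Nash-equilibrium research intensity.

Helix's payoff is (139 + 8a_O)a_H − 5a_H².
∂π/∂a_H = 139 + 8a_O − 10a_H = 0, so a_H = 13.9 + 0.8a_O.
Setting a_H = a_O in the reaction function: a_H = 13.9 + 0.8a_H, so a_H = 13.9 / 0.2 = 69.5.

69.5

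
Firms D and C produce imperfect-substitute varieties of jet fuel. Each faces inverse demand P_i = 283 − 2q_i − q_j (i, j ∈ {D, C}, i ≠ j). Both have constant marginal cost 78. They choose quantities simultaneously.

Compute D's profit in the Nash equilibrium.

Firm D's profit: π = q_D(283 − 2q_D − q_C) − 78q_D.
∂π/∂q_D = 205 − 4q_D − q_C = 0 ⇒ q_D = 51.25 − 0.25q_C.
Setting q_D = q_C in the reaction function: q_D = 51.25 − 0.25q_D, so q_D = 51.25 / 1.25 = 41.
P_D = 283 − 2·41 − 41 = 160.
Profit = (160 − 78)·41 = 3362.

3362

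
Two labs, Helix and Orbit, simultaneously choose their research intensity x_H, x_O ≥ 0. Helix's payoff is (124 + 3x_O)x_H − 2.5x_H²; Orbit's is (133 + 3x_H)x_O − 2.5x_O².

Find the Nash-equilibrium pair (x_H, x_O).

63.6875, 64.8125

Expanding Helix's payoff: 124x_H + 3x_Ox_H − 2.5x_H².
∂π/∂x_H = 124 + 3x_O − 5x_H = 0, so x_H = 24.8 + 0.6x_O.
Likewise for Orbit: x_O = 26.6 + 0.6x_H.
Plugging x_O into Helix's best response: x_H = 24.8 + 0.6(26.6 + 0.6x_H) ⇒ 0.64x_H = 40.76, so x_H = 63.6875.
Then x_O = 26.6 + 0.6·63.6875 = 64.8125.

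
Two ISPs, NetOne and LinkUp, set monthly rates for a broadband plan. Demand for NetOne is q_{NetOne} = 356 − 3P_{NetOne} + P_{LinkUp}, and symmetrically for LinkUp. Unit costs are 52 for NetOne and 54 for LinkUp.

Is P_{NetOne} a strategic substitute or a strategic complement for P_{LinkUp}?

NetOne's profit: π = (P_{NetOne} − 52)(356 − 3P_{NetOne} + P_{LinkUp}).
∂π/∂P_{NetOne} = 512 − 6P_{NetOne} + P_{LinkUp} = 0 ⇒ P_{NetOne} = 256/3 + (1/6)P_{LinkUp}.
The best-response slope dP_{NetOne}/dP_{LinkUp} = 1/6 > 0: the reaction function is upward-sloping, so the choices are strategic complements.

strategic complements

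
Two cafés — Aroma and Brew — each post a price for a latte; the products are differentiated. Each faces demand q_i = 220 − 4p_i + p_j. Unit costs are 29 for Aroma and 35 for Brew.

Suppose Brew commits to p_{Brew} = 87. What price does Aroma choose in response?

Aroma's profit: π = (p_{Aroma} − 29)(220 − 4p_{Aroma} + p_{Brew}).
∂π/∂p_{Aroma} = 336 − 8p_{Aroma} + p_{Brew} = 0 ⇒ p_{Aroma} = 42 + 0.125p_{Brew}.
At p_{Brew} = 87: p_{Aroma} = 42 + 0.125·87 = 52.875.

52.875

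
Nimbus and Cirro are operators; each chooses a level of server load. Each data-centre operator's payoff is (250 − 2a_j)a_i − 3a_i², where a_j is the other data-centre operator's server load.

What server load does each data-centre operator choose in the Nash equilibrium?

31.25

Nimbus's payoff is (250 − 2a_C)a_N − 3a_N².
∂π/∂a_N = 250 − 2a_C − 6a_N = 0, so a_N = 125/3 − (1/3)a_C.
The game is symmetric, so in equilibrium a_C = a_N: the reaction function gives (4/3)a_N = 125/3, hence a_N = 31.25.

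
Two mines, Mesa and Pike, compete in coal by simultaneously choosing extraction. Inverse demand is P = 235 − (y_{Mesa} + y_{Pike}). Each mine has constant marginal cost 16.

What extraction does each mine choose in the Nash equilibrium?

73

Mine Mesa's profit: π = y_{Mesa}(235 − (y_{Mesa} + y_{Pike})) − 16y_{Mesa}.
∂π/∂y_{Mesa} = 219 − 2y_{Mesa} − y_{Pike} = 0, so y_{Mesa} = 109.5 − 0.5y_{Pike}.
By symmetry y_{Pike} = y_{Mesa}; substituting into the reaction function, 1.5y_{Mesa} = 109.5 and y_{Mesa} = 73.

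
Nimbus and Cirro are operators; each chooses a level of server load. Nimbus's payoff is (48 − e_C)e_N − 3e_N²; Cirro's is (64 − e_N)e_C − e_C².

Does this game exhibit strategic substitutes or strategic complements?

Expanding Nimbus's payoff: 48e_N − e_Ce_N − 3e_N².
∂π/∂e_N = 48 − e_C − 6e_N = 0, so e_N = 8 − (1/6)e_C.
The best-response slope de_N/de_C = −1/6 < 0: the reaction function is downward-sloping, so the choices are strategic substitutes.

strategic substitutes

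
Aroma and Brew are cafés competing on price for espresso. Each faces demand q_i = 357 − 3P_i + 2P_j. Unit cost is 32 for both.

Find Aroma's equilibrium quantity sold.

243.75

Aroma's profit: π = (P_{Aroma} − 32)(357 − 3P_{Aroma} + 2P_{Brew}).
∂π/∂P_{Aroma} = 453 − 6P_{Aroma} + 2P_{Brew} = 0 ⇒ P_{Aroma} = 75.5 + (1/3)P_{Brew}.
The game is symmetric, so in equilibrium P_{Brew} = P_{Aroma}: the reaction function gives (2/3)P_{Aroma} = 75.5, hence P_{Aroma} = 113.25.
q_{Aroma} = 357 − 3·113.25 + 2·113.25 = 243.75.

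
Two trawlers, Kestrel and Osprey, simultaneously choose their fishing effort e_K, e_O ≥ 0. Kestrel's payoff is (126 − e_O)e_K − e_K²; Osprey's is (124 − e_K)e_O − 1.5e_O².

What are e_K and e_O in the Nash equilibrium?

50.8, 24.4

Expanding Kestrel's payoff: 126e_K − e_Oe_K − e_K².
∂π/∂e_K = 126 − e_O − 2e_K = 0, so e_K = 63 − 0.5e_O.
Likewise for Osprey: e_O = 124/3 − (1/3)e_K.
Substituting the second reaction function into the first: e_K = 63 − 0.5(124/3 − (1/3)e_K), which gives (5/6)e_K = 127/3 ⇒ e_K = 50.8.
Then e_O = 124/3 − (1/3)·50.8 = 24.4.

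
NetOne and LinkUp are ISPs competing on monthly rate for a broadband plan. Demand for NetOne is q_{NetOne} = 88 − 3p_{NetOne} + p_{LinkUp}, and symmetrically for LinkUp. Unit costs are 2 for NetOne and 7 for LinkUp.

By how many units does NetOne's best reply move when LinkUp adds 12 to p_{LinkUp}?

2

NetOne's profit: π = (p_{NetOne} − 2)(88 − 3p_{NetOne} + p_{LinkUp}).
∂π/∂p_{NetOne} = 94 − 6p_{NetOne} + p_{LinkUp} = 0 ⇒ p_{NetOne} = 47/3 + (1/6)p_{LinkUp}.
The reaction-function slope is 1/6, so a 12-unit rise in p_{LinkUp} moves p_{NetOne} by 1/6 × 12 = 2. NetOne's best response rises — the actions are strategic complements.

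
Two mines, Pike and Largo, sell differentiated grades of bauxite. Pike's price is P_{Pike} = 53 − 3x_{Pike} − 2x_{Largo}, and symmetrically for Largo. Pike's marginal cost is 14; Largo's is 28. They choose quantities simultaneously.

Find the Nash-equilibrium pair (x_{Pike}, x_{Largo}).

5.75, 2.25

Mine Pike's profit: π = x_{Pike}(53 − 3x_{Pike} − 2x_{Largo}) − 14x_{Pike}.
∂π/∂x_{Pike} = 39 − 6x_{Pike} − 2x_{Largo} = 0 ⇒ x_{Pike} = 6.5 − (1/3)x_{Largo}.
Similarly x_{Largo} = 25/6 − (1/3)x_{Pike}.
Substituting the second reaction function into the first: x_{Pike} = 6.5 − (1/3)(25/6 − (1/3)x_{Pike}), which gives (8/9)x_{Pike} = 46/9 ⇒ x_{Pike} = 5.75.
Then x_{Largo} = 25/6 − (1/3)·5.75 = 2.25.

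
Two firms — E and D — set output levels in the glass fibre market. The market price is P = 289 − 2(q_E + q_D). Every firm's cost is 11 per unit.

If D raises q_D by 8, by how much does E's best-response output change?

-4

Firm E's profit: π = q_E(289 − 2(q_E + q_D)) − 11q_E.
∂π/∂q_E = 278 − 4q_E − 2q_D = 0, so q_E = 69.5 − 0.5q_D.
The reaction-function slope is −0.5, so an 8-unit rise in q_D moves q_E by −0.5 × 8 = −4. E's best response falls — the actions are strategic substitutes.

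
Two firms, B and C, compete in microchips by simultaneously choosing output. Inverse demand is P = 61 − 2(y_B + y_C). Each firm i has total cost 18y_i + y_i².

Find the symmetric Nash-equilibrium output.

5.375

Firm B's profit: π = y_B(61 − 2(y_B + y_C)) − 18y_B − y_B².
∂π/∂y_B = 43 − 6y_B − 2y_C = 0, so y_B = 43/6 − (1/3)y_C.
The game is symmetric, so in equilibrium y_C = y_B: the reaction function gives (4/3)y_B = 43/6, hence y_B = 5.375.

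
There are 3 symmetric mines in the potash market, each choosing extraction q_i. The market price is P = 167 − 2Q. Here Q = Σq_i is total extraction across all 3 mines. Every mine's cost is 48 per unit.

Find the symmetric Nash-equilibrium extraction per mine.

A representative mine's profit is π_i = q_i(167 − 2Q) − 48q_i, with Q = q_i + Σ_{j≠i} q_j.
First-order condition: 119 − 4q_i − 2Σ_{j≠i} q_j = 0.
With identical mines, set every q_j = q: then 119 − 4q − 4q = 0, i.e. q = 119/8 = 14.875.

14.875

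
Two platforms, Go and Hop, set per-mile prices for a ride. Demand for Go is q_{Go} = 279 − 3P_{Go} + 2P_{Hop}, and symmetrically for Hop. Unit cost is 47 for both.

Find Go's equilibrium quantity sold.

174

Go's profit: π = (P_{Go} − 47)(279 − 3P_{Go} + 2P_{Hop}).
∂π/∂P_{Go} = 420 − 6P_{Go} + 2P_{Hop} = 0 ⇒ P_{Go} = 70 + (1/3)P_{Hop}.
By symmetry P_{Hop} = P_{Go}; substituting into the reaction function, (2/3)P_{Go} = 70 and P_{Go} = 105.
q_{Go} = 279 − 3·105 + 2·105 = 174.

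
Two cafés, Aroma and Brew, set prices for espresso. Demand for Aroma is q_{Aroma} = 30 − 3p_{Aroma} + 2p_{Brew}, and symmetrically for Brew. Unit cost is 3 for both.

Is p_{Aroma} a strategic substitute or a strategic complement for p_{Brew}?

strategic complements

Aroma's profit: π = (p_{Aroma} − 3)(30 − 3p_{Aroma} + 2p_{Brew}).
∂π/∂p_{Aroma} = 39 − 6p_{Aroma} + 2p_{Brew} = 0 ⇒ p_{Aroma} = 6.5 + (1/3)p_{Brew}.
The best-response slope dp_{Aroma}/dp_{Brew} = 1/3 > 0: the reaction function is upward-sloping, so the choices are strategic complements.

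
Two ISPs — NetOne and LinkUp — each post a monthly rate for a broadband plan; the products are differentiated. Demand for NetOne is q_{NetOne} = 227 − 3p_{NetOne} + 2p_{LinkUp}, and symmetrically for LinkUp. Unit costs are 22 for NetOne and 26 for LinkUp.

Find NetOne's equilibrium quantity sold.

NetOne's profit: π = (p_{NetOne} − 22)(227 − 3p_{NetOne} + 2p_{LinkUp}).
∂π/∂p_{NetOne} = 293 − 6p_{NetOne} + 2p_{LinkUp} = 0 ⇒ p_{NetOne} = 293/6 + (1/3)p_{LinkUp}.
Similarly p_{LinkUp} = 305/6 + (1/3)p_{NetOne}.
Substituting the second reaction function into the first: p_{NetOne} = 293/6 + (1/3)(305/6 + (1/3)p_{NetOne}), which gives (8/9)p_{NetOne} = 592/9 ⇒ p_{NetOne} = 74.
Then p_{LinkUp} = 305/6 + (1/3)·74 = 75.5.
q_{NetOne} = 227 − 3·74 + 2·75.5 = 156.

156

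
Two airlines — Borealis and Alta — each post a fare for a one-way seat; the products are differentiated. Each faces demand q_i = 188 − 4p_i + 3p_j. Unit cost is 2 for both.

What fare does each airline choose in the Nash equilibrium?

39.2

Borealis's profit: π = (p_{Borealis} − 2)(188 − 4p_{Borealis} + 3p_{Alta}).
∂π/∂p_{Borealis} = 196 − 8p_{Borealis} + 3p_{Alta} = 0 ⇒ p_{Borealis} = 24.5 + 0.375p_{Alta}.
By symmetry p_{Alta} = p_{Borealis}; substituting into the reaction function, 0.625p_{Borealis} = 24.5 and p_{Borealis} = 39.2.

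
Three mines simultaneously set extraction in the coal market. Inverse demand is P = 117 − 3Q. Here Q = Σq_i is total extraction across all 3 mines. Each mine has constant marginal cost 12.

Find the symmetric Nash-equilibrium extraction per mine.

8.75

A representative mine's profit is π_i = q_i(117 − 3Q) − 12q_i, with Q = q_i + Σ_{j≠i} q_j.
First-order condition: 105 − 6q_i − 3Σ_{j≠i} q_j = 0.
Imposing symmetry (q_j = q for all j) turns Σ_{j≠i} q_j into 2q, so 105 = 12q and q = 8.75.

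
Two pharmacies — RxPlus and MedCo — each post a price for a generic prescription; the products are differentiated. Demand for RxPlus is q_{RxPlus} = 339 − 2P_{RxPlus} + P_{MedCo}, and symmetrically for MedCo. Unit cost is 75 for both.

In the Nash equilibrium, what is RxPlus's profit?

15488

RxPlus's profit: π = (P_{RxPlus} − 75)(339 − 2P_{RxPlus} + P_{MedCo}).
∂π/∂P_{RxPlus} = 489 − 4P_{RxPlus} + P_{MedCo} = 0 ⇒ P_{RxPlus} = 122.25 + 0.25P_{MedCo}.
Setting P_{RxPlus} = P_{MedCo} in the reaction function: P_{RxPlus} = 122.25 + 0.25P_{RxPlus}, so P_{RxPlus} = 122.25 / 0.75 = 163.
q_{RxPlus} = 339 − 2·163 + 163 = 176.
Profit = (163 − 75)·176 = 15488.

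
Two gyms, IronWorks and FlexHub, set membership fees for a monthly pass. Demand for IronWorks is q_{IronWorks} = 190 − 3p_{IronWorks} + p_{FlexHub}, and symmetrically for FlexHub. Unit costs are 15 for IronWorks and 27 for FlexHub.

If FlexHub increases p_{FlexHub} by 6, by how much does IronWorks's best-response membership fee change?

1

IronWorks's profit: π = (p_{IronWorks} − 15)(190 − 3p_{IronWorks} + p_{FlexHub}).
∂π/∂p_{IronWorks} = 235 − 6p_{IronWorks} + p_{FlexHub} = 0 ⇒ p_{IronWorks} = 235/6 + (1/6)p_{FlexHub}.
The reaction-function slope is 1/6, so a 6-unit rise in p_{FlexHub} moves p_{IronWorks} by 1/6 × 6 = 1. IronWorks's best response rises — the actions are strategic complements.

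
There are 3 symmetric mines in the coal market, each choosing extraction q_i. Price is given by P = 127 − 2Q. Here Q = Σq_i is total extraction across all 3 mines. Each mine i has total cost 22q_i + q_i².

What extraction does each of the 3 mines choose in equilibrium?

A representative mine's profit is π_i = q_i(127 − 2Q) − 22q_i − q_i², with Q = q_i + Σ_{j≠i} q_j.
First-order condition: 105 − 6q_i − 2Σ_{j≠i} q_j = 0.
With identical mines, set every q_j = q: then 105 − 6q − 4q = 0, i.e. q = 105/10 = 10.5.

10.5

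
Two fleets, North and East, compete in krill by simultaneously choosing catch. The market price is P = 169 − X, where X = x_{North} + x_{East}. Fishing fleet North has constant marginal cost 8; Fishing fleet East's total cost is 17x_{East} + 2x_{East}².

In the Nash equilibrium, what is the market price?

82

Fishing fleet North's profit: π = x_{North}(169 − (x_{North} + x_{East})) − 8x_{North}.
∂π/∂x_{North} = 161 − 2x_{North} − x_{East} = 0, so x_{North} = 80.5 − 0.5x_{East}.
For East: ∂π/∂x_{East} = 152 − 6x_{East} − x_{North} = 0 ⇒ x_{East} = 76/3 − (1/6)x_{North}.
Substituting the second reaction function into the first: x_{North} = 80.5 − 0.5(76/3 − (1/6)x_{North}), which gives (11/12)x_{North} = 407/6 ⇒ x_{North} = 74.
Then x_{East} = 76/3 − (1/6)·74 = 13.
Equilibrium price: P = 169 − 87 = 82.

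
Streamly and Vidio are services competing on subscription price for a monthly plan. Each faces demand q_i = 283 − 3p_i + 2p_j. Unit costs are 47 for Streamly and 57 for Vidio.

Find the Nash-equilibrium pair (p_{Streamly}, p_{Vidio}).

107.875, 111.625

Streamly's profit: π = (p_{Streamly} − 47)(283 − 3p_{Streamly} + 2p_{Vidio}).
∂π/∂p_{Streamly} = 424 − 6p_{Streamly} + 2p_{Vidio} = 0 ⇒ p_{Streamly} = 212/3 + (1/3)p_{Vidio}.
Similarly p_{Vidio} = 227/3 + (1/3)p_{Streamly}.
Plugging p_{Vidio} into Streamly's best response: p_{Streamly} = 212/3 + (1/3)(227/3 + (1/3)p_{Streamly}) ⇒ (8/9)p_{Streamly} = 863/9, so p_{Streamly} = 107.875.
Then p_{Vidio} = 227/3 + (1/3)·107.875 = 111.625.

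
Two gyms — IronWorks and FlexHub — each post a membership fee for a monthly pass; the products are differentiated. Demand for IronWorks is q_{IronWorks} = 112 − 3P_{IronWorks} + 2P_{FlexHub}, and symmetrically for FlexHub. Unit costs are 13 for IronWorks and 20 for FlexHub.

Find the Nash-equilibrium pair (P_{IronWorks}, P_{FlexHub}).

IronWorks's profit: π = (P_{IronWorks} − 13)(112 − 3P_{IronWorks} + 2P_{FlexHub}).
∂π/∂P_{IronWorks} = 151 − 6P_{IronWorks} + 2P_{FlexHub} = 0 ⇒ P_{IronWorks} = 151/6 + (1/3)P_{FlexHub}.
Similarly P_{FlexHub} = 86/3 + (1/3)P_{IronWorks}.
Plugging P_{FlexHub} into IronWorks's best response: P_{IronWorks} = 151/6 + (1/3)(86/3 + (1/3)P_{IronWorks}) ⇒ (8/9)P_{IronWorks} = 625/18, so P_{IronWorks} = 39.0625.
Then P_{FlexHub} = 86/3 + (1/3)·39.0625 = 41.6875.

39.0625, 41.6875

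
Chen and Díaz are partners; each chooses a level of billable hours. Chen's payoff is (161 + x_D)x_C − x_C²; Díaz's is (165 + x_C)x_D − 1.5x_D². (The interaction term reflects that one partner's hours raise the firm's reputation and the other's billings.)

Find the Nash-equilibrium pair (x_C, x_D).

Expanding Chen's payoff: 161x_C + x_Dx_C − x_C².
∂π/∂x_C = 161 + x_D − 2x_C = 0, so x_C = 80.5 + 0.5x_D.
Likewise for Díaz: x_D = 55 + (1/3)x_C.
Plugging x_D into Chen's best response: x_C = 80.5 + 0.5(55 + (1/3)x_C) ⇒ (5/6)x_C = 108, so x_C = 129.6.
Then x_D = 55 + (1/3)·129.6 = 98.2.

129.6, 98.2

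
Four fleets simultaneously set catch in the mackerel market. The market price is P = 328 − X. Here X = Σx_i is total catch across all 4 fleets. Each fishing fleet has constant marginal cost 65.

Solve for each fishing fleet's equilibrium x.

52.6

A representative fishing fleet's profit is π_i = x_i(328 − X) − 65x_i, with X = x_i + Σ_{j≠i} x_j.
First-order condition: 263 − 2x_i − Σ_{j≠i} x_j = 0.
In a symmetric equilibrium every fishing fleet chooses the same x, so Σ_{j≠i} x_j = 3x. The condition becomes 263 − 5x = 0, giving x = 263/5 = 52.6.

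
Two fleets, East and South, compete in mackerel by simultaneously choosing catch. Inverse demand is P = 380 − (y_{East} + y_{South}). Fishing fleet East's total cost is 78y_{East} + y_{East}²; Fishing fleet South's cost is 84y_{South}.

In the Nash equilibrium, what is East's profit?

Fishing fleet East's profit: π = y_{East}(380 − (y_{East} + y_{South})) − 78y_{East} − y_{East}².
∂π/∂y_{East} = 302 − 4y_{East} − y_{South} = 0, so y_{East} = 75.5 − 0.25y_{South}.
For South: ∂π/∂y_{South} = 296 − 2y_{South} − y_{East} = 0 ⇒ y_{South} = 148 − 0.5y_{East}.
Solving the two reaction functions simultaneously: (1 − (−0.25)(−0.5))y_{East} = 75.5 − 0.25·148, so 0.875y_{East} = 38.5 and y_{East} = 44.
Then y_{South} = 148 − 0.5·44 = 126.
Price P = 380 − 170 = 210.
East's profit: (210 − 78)·44 − (44)² = 3872.

3872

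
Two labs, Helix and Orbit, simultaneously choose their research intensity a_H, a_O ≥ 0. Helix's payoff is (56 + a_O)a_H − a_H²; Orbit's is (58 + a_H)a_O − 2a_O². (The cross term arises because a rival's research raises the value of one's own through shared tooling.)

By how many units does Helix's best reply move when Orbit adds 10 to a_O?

5

Expanding Helix's payoff: 56a_H + a_Oa_H − a_H².
∂π/∂a_H = 56 + a_O − 2a_H = 0, so a_H = 28 + 0.5a_O.
The reaction-function slope is 0.5, so a 10-unit rise in a_O moves a_H by 0.5 × 10 = 5. Helix's best response rises — the actions are strategic complements.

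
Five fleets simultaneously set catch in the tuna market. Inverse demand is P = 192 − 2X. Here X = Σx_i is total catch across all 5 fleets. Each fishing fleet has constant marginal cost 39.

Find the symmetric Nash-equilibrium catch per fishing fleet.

A representative fishing fleet's profit is π_i = x_i(192 − 2X) − 39x_i, with X = x_i + Σ_{j≠i} x_j.
First-order condition: 153 − 4x_i − 2Σ_{j≠i} x_j = 0.
With identical fishing fleets, set every x_j = x: then 153 − 4x − 8x = 0, i.e. x = 153/12 = 12.75.

12.75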